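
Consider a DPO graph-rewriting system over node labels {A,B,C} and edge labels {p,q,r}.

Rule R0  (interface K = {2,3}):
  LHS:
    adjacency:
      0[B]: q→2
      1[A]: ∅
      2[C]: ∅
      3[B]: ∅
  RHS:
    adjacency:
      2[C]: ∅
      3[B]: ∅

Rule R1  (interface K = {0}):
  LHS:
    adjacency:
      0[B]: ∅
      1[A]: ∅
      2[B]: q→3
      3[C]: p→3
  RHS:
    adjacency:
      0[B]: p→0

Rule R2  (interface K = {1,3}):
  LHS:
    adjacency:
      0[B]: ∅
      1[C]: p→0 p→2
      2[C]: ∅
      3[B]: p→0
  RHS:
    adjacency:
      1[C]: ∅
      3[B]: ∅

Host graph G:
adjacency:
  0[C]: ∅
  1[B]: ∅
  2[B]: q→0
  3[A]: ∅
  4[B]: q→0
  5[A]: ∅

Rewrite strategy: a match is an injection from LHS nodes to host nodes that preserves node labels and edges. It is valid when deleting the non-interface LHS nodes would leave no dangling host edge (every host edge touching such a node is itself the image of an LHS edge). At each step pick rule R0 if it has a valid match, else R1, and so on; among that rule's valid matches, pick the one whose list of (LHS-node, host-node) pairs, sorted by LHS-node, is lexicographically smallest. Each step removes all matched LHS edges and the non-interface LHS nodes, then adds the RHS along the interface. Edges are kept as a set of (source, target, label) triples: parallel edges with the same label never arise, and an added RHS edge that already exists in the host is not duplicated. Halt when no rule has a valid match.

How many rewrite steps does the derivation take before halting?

Answer: 2

Rewrite trace:
[0] host  ⇒  6 nodes, 2 edges  {2-q->0 4-q->0}
[1] R0 @ {0↦2, 1↦3, 2↦0, 3↦1}  ⇒  4 nodes, 1 edges  {4-q->0}
[2] R0 @ {0↦4, 1↦5, 2↦0, 3↦1}  ⇒  2 nodes, 0 edges  {∅}
final graph: no rule applies after step 2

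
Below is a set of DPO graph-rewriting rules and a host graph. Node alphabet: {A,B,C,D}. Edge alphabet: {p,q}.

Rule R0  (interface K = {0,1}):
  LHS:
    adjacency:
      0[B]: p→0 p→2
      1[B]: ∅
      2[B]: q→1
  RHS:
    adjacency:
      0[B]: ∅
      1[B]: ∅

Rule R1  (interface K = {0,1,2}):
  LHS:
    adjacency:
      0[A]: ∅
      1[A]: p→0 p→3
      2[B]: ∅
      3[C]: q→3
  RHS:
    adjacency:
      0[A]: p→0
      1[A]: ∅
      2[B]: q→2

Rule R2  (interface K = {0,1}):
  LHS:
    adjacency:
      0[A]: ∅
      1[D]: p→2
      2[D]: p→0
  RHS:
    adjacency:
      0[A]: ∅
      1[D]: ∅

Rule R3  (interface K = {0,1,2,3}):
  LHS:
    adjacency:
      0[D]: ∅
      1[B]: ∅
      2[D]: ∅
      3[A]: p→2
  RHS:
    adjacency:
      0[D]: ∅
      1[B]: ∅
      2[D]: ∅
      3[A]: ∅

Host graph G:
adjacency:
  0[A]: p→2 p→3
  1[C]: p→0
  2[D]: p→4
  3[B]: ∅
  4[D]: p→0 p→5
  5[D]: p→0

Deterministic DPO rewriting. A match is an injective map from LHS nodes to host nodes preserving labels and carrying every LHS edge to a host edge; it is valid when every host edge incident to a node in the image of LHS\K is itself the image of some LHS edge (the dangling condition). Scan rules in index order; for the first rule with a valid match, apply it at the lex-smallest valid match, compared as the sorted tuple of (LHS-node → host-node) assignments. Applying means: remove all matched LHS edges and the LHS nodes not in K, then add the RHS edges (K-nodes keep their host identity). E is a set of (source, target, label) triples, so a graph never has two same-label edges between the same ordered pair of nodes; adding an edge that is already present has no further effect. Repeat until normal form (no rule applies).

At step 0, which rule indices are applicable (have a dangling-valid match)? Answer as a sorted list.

R0: no valid match — LHS pattern not found
R1: no valid match — LHS pattern not found
R2: 1 valid match — {0↦0, 1↦4, 2↦5}
R3: 2 valid matches — {0↦4, 1↦3, 2↦2, 3↦0}, {0↦5, 1↦3, 2↦2, 3↦0}

Answer: [R2,R3]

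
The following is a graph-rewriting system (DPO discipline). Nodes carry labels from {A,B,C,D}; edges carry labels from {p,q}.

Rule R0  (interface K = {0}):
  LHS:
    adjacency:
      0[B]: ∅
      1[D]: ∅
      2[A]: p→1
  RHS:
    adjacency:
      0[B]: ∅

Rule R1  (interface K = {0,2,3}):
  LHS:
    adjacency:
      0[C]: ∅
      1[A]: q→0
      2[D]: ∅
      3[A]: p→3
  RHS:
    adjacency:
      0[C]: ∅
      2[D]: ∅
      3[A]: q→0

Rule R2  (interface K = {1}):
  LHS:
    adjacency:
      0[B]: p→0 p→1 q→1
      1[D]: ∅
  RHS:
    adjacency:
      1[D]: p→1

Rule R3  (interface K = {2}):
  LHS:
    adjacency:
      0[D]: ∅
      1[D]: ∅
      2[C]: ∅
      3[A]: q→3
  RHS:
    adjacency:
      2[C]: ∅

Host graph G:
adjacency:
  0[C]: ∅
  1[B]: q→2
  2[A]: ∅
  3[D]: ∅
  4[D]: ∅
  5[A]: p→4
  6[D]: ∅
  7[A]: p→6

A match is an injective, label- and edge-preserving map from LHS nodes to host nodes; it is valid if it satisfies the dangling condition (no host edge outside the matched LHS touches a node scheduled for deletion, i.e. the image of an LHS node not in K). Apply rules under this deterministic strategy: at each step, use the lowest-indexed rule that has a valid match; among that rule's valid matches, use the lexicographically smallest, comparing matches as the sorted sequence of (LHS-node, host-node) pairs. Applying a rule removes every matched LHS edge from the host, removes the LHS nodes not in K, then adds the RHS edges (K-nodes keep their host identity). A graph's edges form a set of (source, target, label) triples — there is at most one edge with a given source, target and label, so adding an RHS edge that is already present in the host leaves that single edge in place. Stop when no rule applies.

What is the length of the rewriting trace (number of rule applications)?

Answer: 2

Rewrite trace:
initial: |V|=8 |E|=3  E = 1-q->2 5-p->4 7-p->6
step 1: apply R0 at {0↦1, 1↦4, 2↦5}  → |V|=6 |E|=2  E = 1-q->2 7-p->6
step 2: apply R0 at {0↦1, 1↦6, 2↦7}  → |V|=4 |E|=1  E = 1-q->2
halt: no rule applies after step 2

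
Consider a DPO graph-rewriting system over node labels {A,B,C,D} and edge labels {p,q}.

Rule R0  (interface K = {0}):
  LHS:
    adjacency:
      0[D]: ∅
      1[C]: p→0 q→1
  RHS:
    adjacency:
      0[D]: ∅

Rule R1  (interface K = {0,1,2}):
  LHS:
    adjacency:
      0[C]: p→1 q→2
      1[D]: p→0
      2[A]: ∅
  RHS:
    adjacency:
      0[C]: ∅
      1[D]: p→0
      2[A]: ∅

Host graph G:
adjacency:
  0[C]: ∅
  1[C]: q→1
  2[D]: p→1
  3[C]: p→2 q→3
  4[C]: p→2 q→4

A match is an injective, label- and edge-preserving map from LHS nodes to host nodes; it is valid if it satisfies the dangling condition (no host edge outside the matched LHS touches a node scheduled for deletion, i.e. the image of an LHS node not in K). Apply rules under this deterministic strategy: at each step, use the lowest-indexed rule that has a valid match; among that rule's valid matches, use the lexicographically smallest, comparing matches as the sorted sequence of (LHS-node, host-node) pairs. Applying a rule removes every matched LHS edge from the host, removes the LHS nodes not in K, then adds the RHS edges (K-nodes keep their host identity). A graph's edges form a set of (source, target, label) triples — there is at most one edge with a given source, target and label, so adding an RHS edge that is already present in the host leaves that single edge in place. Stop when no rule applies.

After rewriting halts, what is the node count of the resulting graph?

start.  V:5 E:6  edges: 1-q->1 2-p->1 3-p->2 3-q->3 4-p->2 4-q->4
1. fire R0 via {0↦2, 1↦3}  →  V:4 E:4  edges: 1-q->1 2-p->1 4-p->2 4-q->4
2. fire R0 via {0↦2, 1↦4}  →  V:3 E:2  edges: 1-q->1 2-p->1
halt: no rule applies after step 2
NF nodes: {0:C, 1:C, 2:D}

Answer: 3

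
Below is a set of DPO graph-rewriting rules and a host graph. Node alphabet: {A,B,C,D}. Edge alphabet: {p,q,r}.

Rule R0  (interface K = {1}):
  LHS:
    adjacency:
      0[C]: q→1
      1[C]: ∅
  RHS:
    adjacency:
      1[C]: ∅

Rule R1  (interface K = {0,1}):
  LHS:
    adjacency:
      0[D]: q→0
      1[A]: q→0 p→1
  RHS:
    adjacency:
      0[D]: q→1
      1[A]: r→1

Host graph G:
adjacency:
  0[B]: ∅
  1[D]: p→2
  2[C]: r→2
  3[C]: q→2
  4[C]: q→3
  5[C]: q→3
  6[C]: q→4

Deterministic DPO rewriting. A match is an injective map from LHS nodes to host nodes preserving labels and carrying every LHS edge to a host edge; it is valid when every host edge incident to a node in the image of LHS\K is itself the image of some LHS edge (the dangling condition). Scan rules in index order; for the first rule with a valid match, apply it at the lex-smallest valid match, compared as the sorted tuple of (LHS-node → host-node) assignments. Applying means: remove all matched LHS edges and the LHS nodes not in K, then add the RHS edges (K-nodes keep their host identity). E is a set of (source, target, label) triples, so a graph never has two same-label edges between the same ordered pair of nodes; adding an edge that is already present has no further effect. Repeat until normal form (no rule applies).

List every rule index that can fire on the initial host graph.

Answer: [R0]

Steps:
R0: 2 valid matches — {0↦5, 1↦3}, {0↦6, 1↦4}
R1: no valid match — LHS pattern not found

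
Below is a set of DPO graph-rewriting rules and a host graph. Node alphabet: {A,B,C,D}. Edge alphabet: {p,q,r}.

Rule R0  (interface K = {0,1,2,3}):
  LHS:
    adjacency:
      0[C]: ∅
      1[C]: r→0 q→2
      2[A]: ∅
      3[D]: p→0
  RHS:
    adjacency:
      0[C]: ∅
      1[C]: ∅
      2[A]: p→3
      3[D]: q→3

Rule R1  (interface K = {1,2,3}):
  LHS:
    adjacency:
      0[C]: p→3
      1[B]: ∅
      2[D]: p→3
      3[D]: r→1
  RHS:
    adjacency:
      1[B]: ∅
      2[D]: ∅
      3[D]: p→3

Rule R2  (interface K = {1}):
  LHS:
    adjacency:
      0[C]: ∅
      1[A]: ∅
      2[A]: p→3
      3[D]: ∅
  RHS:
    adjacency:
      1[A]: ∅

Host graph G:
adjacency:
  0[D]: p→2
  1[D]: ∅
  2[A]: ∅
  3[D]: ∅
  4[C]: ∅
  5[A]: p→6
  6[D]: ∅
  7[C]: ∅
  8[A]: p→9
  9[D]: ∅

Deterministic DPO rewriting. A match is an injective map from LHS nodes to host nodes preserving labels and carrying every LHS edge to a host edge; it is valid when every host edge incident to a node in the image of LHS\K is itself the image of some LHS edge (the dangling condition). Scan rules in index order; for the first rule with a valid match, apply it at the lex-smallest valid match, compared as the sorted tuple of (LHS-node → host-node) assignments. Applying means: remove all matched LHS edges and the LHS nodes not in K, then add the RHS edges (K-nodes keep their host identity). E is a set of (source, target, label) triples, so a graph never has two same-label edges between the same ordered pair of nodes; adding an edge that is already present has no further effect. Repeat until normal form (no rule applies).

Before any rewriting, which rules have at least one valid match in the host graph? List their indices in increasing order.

R0: no valid match — LHS pattern not found
R1: no valid match — LHS pattern not found
R2: 8 valid matches — {0↦4, 1↦2, 2↦5, 3↦6}, {0↦4, 1↦2, 2↦8, 3↦9}, {0↦4, 1↦5, 2↦8, 3↦9} (+5 more)

Answer: [R2]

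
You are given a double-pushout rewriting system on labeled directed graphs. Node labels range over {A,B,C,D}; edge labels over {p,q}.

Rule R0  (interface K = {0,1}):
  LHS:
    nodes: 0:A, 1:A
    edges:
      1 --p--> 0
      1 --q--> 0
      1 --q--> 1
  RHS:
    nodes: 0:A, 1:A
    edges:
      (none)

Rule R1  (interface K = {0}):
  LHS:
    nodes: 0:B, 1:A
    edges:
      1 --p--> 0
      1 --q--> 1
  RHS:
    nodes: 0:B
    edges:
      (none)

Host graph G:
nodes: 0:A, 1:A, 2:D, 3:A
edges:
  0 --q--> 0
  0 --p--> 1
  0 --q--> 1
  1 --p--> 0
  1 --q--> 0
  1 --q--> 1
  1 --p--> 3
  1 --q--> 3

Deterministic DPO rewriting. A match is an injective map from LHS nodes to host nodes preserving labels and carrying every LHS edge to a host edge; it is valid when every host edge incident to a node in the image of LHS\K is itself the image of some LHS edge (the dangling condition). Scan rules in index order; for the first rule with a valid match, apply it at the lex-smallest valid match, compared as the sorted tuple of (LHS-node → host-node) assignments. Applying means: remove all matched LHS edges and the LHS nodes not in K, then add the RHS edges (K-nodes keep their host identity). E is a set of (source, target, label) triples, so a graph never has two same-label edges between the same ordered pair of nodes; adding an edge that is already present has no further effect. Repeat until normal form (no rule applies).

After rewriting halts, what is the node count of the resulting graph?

start.  V:4 E:8  edges: 0-q->0 0-p->1 0-q->1 1-p->0 1-q->0 1-q->1 1-p->3 1-q->3
1. fire R0 via {0↦0, 1↦1}  →  V:4 E:5  edges: 0-q->0 0-p->1 0-q->1 1-p->3 1-q->3
2. fire R0 via {0↦1, 1↦0}  →  V:4 E:2  edges: 1-p->3 1-q->3
final graph: no rule applies after step 2
NF nodes: {0:A, 1:A, 2:D, 3:A}

Answer: 4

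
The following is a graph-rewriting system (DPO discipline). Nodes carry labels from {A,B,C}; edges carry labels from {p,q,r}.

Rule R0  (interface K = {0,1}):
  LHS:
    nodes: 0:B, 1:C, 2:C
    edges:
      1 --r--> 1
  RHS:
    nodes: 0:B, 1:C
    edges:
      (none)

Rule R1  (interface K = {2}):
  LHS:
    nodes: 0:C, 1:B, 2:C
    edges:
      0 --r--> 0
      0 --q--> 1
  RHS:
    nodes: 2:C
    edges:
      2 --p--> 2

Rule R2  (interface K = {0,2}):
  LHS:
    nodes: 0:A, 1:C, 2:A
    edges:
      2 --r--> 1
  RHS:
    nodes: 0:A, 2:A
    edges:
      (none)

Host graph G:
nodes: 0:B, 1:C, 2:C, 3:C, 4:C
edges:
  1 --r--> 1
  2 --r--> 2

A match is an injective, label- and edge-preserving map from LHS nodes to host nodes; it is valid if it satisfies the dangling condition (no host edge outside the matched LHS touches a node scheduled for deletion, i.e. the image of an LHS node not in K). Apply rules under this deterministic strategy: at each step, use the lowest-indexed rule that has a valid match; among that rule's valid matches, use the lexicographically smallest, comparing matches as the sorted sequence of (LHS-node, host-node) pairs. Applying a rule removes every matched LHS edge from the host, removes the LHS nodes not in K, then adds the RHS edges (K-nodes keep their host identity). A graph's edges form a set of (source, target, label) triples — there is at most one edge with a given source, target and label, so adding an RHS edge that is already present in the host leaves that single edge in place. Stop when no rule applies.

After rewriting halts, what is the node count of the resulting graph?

start.  V:5 E:2  edges: 1-r->1 2-r->2
1. fire R0 via {0↦0, 1↦1, 2↦3}  →  V:4 E:1  edges: 2-r->2
2. fire R0 via {0↦0, 1↦2, 2↦1}  →  V:3 E:0  edges: ∅
final graph: no rule applies after step 2
NF nodes: {0:B, 2:C, 4:C}

Answer: 3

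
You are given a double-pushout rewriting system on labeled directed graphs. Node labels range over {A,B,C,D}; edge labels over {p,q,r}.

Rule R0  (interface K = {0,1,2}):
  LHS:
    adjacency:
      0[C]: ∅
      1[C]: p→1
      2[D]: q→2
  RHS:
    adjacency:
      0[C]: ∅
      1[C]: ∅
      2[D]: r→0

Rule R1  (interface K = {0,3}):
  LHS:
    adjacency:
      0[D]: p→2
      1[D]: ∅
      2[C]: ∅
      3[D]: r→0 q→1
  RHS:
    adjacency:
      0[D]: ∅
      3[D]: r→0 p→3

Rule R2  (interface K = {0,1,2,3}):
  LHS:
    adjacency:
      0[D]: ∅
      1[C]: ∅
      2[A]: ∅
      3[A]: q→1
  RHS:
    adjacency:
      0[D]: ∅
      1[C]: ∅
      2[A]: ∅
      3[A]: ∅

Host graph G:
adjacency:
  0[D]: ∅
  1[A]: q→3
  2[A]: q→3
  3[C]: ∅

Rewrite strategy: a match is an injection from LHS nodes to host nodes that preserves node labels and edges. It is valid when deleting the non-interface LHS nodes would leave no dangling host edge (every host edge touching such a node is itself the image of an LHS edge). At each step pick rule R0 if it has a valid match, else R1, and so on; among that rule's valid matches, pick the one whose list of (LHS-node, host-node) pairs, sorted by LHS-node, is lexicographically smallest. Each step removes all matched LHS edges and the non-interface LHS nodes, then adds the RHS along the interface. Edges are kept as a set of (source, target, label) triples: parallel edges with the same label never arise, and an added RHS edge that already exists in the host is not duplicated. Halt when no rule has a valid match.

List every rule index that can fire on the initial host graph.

Answer: [R2]

Steps:
R0: no valid match — LHS pattern not found
R1: no valid match — LHS pattern not found
R2: 2 valid matches — {0↦0, 1↦3, 2↦1, 3↦2}, {0↦0, 1↦3, 2↦2, 3↦1}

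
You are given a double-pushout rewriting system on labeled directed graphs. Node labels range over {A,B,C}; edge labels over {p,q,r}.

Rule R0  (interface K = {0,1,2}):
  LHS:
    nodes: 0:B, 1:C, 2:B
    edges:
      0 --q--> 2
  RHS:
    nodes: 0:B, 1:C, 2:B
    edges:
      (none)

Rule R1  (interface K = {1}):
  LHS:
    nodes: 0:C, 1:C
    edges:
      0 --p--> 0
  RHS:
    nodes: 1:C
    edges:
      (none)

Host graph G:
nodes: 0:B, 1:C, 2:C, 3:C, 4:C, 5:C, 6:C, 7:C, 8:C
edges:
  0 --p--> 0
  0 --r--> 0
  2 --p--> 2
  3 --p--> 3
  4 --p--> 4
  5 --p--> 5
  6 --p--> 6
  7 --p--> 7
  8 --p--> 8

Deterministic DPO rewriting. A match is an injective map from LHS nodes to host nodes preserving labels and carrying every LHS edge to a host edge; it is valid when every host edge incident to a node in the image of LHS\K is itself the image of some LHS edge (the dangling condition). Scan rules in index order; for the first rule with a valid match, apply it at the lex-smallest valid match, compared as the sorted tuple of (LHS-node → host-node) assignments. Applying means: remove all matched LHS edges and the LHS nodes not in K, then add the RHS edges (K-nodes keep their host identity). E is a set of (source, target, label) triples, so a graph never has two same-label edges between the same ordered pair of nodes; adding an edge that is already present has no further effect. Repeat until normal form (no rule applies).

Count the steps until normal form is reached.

start.  V:9 E:9  edges: 0-p->0 0-r->0 2-p->2 3-p->3 4-p->4 5-p->5 6-p->6 7-p->7 8-p->8
1. fire R1 via {0↦2, 1↦1}  →  V:8 E:8  edges: 0-p->0 0-r->0 3-p->3 4-p->4 5-p->5 6-p->6 7-p->7 8-p->8
2. fire R1 via {0↦3, 1↦1}  →  V:7 E:7  edges: 0-p->0 0-r->0 4-p->4 5-p->5 6-p->6 7-p->7 8-p->8
3. fire R1 via {0↦4, 1↦1}  →  V:6 E:6  edges: 0-p->0 0-r->0 5-p->5 6-p->6 7-p->7 8-p->8
4. fire R1 via {0↦5, 1↦1}  →  V:5 E:5  edges: 0-p->0 0-r->0 6-p->6 7-p->7 8-p->8
5. fire R1 via {0↦6, 1↦1}  →  V:4 E:4  edges: 0-p->0 0-r->0 7-p->7 8-p->8
6. fire R1 via {0↦7, 1↦1}  →  V:3 E:3  edges: 0-p->0 0-r->0 8-p->8
7. fire R1 via {0↦8, 1↦1}  →  V:2 E:2  edges: 0-p->0 0-r->0
normal form: no rule applies after step 7

Answer: 7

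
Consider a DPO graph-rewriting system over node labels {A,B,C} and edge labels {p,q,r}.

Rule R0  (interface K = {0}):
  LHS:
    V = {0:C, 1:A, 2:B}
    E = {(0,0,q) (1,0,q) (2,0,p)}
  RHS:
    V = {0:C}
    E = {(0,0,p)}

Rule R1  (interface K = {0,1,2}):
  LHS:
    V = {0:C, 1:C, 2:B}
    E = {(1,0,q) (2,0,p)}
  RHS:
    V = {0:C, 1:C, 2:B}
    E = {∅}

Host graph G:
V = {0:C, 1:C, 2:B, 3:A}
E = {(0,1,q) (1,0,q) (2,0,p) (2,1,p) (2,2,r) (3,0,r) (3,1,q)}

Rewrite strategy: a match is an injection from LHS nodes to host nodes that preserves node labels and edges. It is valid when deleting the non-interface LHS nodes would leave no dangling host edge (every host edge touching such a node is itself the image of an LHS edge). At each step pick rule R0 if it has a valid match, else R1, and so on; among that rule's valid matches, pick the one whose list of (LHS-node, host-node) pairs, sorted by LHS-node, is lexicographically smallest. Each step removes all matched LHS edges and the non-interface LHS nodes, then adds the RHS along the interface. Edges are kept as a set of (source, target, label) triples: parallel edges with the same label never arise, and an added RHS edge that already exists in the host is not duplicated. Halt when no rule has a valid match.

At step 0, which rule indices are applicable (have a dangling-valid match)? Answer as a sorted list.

Answer: [R1]

Derivation:
R0: no valid match — LHS pattern not found
R1: 2 valid matches — {0↦0, 1↦1, 2↦2}, {0↦1, 1↦0, 2↦2}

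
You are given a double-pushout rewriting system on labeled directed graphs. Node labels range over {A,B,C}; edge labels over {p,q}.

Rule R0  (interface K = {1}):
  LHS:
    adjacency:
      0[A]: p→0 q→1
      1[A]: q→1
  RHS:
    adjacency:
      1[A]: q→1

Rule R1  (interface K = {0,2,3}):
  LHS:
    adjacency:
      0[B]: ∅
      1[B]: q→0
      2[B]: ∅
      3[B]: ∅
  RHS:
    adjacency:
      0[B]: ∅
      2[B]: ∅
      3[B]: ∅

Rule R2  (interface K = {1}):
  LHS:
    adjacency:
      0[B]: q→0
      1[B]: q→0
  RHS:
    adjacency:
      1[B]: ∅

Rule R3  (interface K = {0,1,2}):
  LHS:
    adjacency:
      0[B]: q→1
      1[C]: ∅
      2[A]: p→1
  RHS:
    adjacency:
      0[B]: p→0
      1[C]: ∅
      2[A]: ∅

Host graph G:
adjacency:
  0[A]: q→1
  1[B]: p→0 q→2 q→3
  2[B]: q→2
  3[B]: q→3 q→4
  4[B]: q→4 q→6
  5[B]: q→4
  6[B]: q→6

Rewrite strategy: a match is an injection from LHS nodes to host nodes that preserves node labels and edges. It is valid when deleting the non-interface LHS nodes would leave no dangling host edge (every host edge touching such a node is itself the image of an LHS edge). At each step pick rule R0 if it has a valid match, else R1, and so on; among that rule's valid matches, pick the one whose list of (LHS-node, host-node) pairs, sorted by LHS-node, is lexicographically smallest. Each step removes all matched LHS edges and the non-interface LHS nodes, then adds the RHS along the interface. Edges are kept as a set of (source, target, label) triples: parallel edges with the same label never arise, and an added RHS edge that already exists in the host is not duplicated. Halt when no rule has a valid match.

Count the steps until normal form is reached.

Answer: 5

Derivation:
[0] host  ⇒  7 nodes, 11 edges  {0-q->1 1-p->0 1-q->2 1-q->3 2-q->2 3-q->3 3-q->4 4-q->4 4-q->6 5-q->4 6-q->6}
[1] R1 @ {0↦4, 1↦5, 2↦1, 3↦2}  ⇒  6 nodes, 10 edges  {0-q->1 1-p->0 1-q->2 1-q->3 2-q->2 3-q->3 3-q->4 4-q->4 4-q->6 6-q->6}
[2] R2 @ {0↦2, 1↦1}  ⇒  5 nodes, 8 edges  {0-q->1 1-p->0 1-q->3 3-q->3 3-q->4 4-q->4 4-q->6 6-q->6}
[3] R2 @ {0↦6, 1↦4}  ⇒  4 nodes, 6 edges  {0-q->1 1-p->0 1-q->3 3-q->3 3-q->4 4-q->4}
[4] R2 @ {0↦4, 1↦3}  ⇒  3 nodes, 4 edges  {0-q->1 1-p->0 1-q->3 3-q->3}
[5] R2 @ {0↦3, 1↦1}  ⇒  2 nodes, 2 edges  {0-q->1 1-p->0}
halt: no rule applies after step 5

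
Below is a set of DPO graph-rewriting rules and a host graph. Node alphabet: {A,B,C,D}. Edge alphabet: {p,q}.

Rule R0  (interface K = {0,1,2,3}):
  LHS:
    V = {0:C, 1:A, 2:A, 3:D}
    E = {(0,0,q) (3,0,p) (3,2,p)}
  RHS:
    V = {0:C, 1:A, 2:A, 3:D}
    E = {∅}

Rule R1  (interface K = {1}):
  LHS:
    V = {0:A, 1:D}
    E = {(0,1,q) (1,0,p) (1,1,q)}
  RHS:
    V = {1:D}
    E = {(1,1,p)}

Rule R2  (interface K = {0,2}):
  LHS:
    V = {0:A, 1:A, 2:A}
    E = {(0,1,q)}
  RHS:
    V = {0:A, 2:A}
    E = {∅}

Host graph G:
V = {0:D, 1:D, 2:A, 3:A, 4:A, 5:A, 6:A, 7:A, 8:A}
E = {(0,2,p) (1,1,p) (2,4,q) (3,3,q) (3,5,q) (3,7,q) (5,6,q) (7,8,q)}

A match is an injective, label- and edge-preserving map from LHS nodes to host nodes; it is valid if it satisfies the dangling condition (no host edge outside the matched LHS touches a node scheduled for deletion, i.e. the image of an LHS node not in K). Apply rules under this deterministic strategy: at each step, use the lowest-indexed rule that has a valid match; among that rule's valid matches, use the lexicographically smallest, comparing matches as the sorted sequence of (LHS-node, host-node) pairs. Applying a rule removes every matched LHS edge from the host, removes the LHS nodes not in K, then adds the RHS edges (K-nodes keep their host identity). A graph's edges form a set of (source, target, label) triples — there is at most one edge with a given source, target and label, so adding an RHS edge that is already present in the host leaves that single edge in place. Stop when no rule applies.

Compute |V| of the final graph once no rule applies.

Answer: 4

Derivation:
start.  V:9 E:8  edges: 0-p->2 1-p->1 2-q->4 3-q->3 3-q->5 3-q->7 5-q->6 7-q->8
1. fire R2 via {0↦2, 1↦4, 2↦3}  →  V:8 E:7  edges: 0-p->2 1-p->1 3-q->3 3-q->5 3-q->7 5-q->6 7-q->8
2. fire R2 via {0↦5, 1↦6, 2↦2}  →  V:7 E:6  edges: 0-p->2 1-p->1 3-q->3 3-q->5 3-q->7 7-q->8
3. fire R2 via {0↦3, 1↦5, 2↦2}  →  V:6 E:5  edges: 0-p->2 1-p->1 3-q->3 3-q->7 7-q->8
4. fire R2 via {0↦7, 1↦8, 2↦2}  →  V:5 E:4  edges: 0-p->2 1-p->1 3-q->3 3-q->7
5. fire R2 via {0↦3, 1↦7, 2↦2}  →  V:4 E:3  edges: 0-p->2 1-p->1 3-q->3
normal form: no rule applies after step 5
NF nodes: {0:D, 1:D, 2:A, 3:A}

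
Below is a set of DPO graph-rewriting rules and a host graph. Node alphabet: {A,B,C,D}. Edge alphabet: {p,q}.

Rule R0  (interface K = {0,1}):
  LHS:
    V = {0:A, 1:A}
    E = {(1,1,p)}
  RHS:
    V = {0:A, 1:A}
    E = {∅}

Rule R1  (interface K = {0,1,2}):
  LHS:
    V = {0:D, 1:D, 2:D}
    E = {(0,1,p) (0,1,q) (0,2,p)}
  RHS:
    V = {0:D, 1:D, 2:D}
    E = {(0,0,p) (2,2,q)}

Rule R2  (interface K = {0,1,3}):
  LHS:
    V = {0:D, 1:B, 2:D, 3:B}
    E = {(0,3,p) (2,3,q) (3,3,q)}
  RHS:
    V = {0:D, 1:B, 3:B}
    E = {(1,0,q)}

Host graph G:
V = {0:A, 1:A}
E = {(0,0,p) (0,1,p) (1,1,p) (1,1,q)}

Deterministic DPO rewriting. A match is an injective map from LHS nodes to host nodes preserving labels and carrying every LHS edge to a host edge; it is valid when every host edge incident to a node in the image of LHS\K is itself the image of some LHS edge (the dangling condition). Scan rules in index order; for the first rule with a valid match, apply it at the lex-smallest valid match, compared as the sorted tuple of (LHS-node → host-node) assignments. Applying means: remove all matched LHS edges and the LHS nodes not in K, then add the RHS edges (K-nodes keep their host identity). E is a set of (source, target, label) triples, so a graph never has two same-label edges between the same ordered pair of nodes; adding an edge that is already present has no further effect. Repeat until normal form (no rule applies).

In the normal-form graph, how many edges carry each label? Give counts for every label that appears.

Answer: p:1 q:1

Derivation:
initial: |V|=2 |E|=4  E = 0-p->0 0-p->1 1-p->1 1-q->1
step 1: apply R0 at {0↦0, 1↦1}  → |V|=2 |E|=3  E = 0-p->0 0-p->1 1-q->1
step 2: apply R0 at {0↦1, 1↦0}  → |V|=2 |E|=2  E = 0-p->1 1-q->1
halt: no rule applies after step 2
NF edges: [(0, 1, 'p'), (1, 1, 'q')]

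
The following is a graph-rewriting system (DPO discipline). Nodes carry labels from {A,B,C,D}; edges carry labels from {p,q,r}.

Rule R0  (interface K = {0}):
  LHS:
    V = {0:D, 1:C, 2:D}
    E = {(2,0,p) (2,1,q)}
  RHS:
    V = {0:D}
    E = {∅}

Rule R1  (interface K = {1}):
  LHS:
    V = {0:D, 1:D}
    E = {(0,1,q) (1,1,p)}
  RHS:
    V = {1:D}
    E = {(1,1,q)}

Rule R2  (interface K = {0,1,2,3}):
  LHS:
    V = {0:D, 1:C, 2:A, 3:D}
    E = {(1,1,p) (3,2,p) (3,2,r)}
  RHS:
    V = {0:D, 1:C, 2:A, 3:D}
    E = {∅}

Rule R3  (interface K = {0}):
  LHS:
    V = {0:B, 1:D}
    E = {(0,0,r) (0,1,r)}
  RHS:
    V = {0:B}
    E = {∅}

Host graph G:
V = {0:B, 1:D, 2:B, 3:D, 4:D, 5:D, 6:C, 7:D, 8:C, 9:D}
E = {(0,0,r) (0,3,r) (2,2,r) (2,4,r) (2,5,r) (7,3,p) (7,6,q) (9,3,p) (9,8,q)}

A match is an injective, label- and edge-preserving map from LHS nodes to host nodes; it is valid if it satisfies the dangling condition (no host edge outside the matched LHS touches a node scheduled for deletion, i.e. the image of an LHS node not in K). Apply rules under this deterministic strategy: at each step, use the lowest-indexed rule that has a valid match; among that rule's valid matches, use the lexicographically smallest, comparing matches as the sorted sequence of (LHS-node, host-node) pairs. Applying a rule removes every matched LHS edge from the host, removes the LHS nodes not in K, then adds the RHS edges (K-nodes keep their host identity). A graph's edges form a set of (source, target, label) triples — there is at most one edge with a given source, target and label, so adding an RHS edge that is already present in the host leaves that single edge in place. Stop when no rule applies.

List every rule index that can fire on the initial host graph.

Answer: [R0,R3]

Derivation:
R0: 2 valid matches — {0↦3, 1↦6, 2↦7}, {0↦3, 1↦8, 2↦9}
R1: no valid match — LHS pattern not found
R2: no valid match — LHS pattern not found
R3: 2 valid matches — {0↦2, 1↦4}, {0↦2, 1↦5}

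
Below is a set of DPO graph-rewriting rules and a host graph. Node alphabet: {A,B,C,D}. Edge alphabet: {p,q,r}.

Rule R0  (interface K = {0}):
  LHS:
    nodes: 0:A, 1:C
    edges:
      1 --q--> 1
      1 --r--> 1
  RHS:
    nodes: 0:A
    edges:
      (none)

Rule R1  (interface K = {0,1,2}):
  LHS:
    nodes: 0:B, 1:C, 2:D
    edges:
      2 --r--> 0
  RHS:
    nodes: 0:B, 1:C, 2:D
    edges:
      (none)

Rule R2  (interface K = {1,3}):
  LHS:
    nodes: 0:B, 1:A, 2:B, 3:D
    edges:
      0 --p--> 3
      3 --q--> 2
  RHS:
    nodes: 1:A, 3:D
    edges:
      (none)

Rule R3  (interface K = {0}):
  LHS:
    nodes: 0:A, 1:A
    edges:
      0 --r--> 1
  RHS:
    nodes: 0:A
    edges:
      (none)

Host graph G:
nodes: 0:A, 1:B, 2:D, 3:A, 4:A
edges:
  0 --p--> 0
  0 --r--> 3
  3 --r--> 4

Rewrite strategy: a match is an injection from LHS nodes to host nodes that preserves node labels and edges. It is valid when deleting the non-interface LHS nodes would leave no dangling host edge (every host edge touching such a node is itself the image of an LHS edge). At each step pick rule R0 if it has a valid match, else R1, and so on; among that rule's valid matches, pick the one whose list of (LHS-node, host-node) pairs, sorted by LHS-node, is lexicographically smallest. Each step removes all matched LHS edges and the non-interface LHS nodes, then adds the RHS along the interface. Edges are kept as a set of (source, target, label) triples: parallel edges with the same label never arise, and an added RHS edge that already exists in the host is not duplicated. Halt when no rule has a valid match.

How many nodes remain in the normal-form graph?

start.  V:5 E:3  edges: 0-p->0 0-r->3 3-r->4
1. fire R3 via {0↦3, 1↦4}  →  V:4 E:2  edges: 0-p->0 0-r->3
2. fire R3 via {0↦0, 1↦3}  →  V:3 E:1  edges: 0-p->0
normal form: no rule applies after step 2
NF nodes: {0:A, 1:B, 2:D}

Answer: 3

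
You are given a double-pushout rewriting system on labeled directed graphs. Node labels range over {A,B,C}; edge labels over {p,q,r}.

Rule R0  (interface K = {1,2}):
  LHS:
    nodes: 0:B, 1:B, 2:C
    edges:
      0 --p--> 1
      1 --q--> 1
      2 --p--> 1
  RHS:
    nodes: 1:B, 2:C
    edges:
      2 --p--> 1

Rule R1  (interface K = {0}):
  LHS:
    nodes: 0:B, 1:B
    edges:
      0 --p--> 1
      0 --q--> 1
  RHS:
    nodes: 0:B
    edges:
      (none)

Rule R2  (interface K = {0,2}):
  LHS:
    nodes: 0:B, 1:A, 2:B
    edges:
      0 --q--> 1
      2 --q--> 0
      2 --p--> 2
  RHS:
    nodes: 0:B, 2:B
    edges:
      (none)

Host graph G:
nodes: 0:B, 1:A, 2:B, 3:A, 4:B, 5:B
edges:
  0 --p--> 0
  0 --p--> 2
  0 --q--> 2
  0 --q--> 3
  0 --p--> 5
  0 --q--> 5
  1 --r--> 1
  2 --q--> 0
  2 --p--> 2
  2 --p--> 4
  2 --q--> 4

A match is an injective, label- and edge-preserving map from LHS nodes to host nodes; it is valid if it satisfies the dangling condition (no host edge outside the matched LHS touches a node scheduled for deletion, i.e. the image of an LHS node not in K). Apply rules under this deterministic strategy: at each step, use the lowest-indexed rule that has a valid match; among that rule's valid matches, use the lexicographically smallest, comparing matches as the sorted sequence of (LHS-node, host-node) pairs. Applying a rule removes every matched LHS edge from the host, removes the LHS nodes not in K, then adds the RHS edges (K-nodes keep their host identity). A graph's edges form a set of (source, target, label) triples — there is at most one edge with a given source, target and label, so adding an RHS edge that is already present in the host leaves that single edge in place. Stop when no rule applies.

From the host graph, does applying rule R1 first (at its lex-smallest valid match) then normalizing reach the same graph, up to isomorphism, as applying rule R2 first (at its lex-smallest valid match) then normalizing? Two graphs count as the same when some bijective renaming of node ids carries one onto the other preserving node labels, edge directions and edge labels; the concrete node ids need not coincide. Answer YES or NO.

Answer: YES

Derivation:
branch R1-first: apply at {0↦0, 1↦5} → |E|=9, then 3 more step(s) → NF |V|=2 |E|=2 V={0:B, 1:A} E=0-p->0 1-r->1
branch R2-first: apply at {0↦0, 1↦3, 2↦2} → |E|=8, then 3 more step(s) → NF |V|=2 |E|=2 V={0:B, 1:A} E=0-p->0 1-r->1
graphs isomorphic (equal up to label-preserving node renaming)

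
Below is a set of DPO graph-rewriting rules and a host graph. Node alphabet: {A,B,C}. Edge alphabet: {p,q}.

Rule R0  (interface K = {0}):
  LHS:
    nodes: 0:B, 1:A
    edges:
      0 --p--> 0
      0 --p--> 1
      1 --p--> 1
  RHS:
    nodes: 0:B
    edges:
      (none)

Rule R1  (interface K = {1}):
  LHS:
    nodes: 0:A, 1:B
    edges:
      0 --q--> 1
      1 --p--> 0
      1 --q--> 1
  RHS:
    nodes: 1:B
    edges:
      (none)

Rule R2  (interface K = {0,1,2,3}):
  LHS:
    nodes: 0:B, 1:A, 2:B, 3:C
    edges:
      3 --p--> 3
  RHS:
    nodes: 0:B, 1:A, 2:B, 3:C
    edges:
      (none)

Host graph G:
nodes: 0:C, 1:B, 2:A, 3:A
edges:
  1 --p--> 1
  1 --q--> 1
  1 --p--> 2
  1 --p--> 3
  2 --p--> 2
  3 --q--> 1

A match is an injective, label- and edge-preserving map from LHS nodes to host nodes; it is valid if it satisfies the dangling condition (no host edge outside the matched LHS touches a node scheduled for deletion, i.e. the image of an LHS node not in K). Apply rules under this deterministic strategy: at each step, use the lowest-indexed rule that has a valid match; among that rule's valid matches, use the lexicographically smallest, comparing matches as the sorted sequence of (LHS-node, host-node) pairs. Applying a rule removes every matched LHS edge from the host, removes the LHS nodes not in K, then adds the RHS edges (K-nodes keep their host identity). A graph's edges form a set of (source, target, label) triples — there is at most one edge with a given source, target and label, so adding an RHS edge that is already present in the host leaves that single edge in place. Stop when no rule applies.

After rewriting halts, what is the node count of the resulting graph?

Answer: 2

Steps:
[0] host  ⇒  4 nodes, 6 edges  {1-p->1 1-q->1 1-p->2 1-p->3 2-p->2 3-q->1}
[1] R0 @ {0↦1, 1↦2}  ⇒  3 nodes, 3 edges  {1-q->1 1-p->3 3-q->1}
[2] R1 @ {0↦3, 1↦1}  ⇒  2 nodes, 0 edges  {∅}
halt: no rule applies after step 2
NF nodes: {0:C, 1:B}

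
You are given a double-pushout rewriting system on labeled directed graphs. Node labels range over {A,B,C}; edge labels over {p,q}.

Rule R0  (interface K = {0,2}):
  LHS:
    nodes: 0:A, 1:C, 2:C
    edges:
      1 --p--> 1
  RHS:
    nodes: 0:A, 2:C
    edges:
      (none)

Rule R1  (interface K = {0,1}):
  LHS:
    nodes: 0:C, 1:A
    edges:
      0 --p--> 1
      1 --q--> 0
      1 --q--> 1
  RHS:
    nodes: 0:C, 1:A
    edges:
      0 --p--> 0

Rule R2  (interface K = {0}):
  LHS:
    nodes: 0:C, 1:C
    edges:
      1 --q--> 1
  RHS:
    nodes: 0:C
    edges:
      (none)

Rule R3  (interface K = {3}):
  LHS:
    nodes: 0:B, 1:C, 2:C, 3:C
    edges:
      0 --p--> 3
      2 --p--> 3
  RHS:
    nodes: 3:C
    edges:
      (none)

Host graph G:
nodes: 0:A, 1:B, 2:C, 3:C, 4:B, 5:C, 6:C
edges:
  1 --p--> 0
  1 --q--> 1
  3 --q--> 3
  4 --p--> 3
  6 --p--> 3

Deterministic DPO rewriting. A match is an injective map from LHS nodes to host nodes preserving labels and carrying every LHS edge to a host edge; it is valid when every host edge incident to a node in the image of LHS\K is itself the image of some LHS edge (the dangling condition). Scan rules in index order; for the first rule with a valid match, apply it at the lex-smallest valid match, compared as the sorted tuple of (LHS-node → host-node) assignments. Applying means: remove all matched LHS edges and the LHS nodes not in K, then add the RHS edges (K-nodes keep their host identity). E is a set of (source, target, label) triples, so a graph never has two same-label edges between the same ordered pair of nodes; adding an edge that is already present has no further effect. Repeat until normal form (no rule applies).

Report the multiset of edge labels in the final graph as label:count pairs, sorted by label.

initial: |V|=7 |E|=5  E = 1-p->0 1-q->1 3-q->3 4-p->3 6-p->3
step 1: apply R3 at {0↦4, 1↦2, 2↦6, 3↦3}  → |V|=4 |E|=3  E = 1-p->0 1-q->1 3-q->3
step 2: apply R2 at {0↦5, 1↦3}  → |V|=3 |E|=2  E = 1-p->0 1-q->1
normal form: no rule applies after step 2
NF edges: [(1, 0, 'p'), (1, 1, 'q')]

Answer: p:1 q:1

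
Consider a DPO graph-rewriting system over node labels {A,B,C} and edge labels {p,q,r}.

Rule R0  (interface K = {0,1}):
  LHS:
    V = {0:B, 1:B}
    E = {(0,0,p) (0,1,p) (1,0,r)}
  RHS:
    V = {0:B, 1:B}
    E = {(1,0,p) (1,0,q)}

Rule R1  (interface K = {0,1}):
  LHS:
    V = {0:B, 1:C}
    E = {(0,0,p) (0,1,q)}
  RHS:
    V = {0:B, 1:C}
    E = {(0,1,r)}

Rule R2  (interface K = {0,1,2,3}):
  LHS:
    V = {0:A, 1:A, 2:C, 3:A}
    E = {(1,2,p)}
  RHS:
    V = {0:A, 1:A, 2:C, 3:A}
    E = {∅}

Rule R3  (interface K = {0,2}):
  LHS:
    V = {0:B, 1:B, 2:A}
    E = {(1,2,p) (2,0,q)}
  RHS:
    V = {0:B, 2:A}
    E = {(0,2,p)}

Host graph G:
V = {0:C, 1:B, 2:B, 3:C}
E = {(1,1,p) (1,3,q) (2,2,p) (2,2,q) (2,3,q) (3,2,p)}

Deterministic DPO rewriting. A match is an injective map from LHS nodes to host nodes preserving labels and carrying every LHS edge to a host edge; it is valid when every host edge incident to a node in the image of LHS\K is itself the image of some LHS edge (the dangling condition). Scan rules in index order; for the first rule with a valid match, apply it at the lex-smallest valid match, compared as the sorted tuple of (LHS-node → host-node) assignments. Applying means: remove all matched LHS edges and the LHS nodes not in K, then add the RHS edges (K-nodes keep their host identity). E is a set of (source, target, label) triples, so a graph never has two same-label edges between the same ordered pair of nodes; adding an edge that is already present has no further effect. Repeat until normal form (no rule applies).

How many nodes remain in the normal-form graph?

Answer: 4

Rewrite trace:
start.  V:4 E:6  edges: 1-p->1 1-q->3 2-p->2 2-q->2 2-q->3 3-p->2
1. fire R1 via {0↦1, 1↦3}  →  V:4 E:5  edges: 1-r->3 2-p->2 2-q->2 2-q->3 3-p->2
2. fire R1 via {0↦2, 1↦3}  →  V:4 E:4  edges: 1-r->3 2-q->2 2-r->3 3-p->2
halt: no rule applies after step 2
NF nodes: {0:C, 1:B, 2:B, 3:C}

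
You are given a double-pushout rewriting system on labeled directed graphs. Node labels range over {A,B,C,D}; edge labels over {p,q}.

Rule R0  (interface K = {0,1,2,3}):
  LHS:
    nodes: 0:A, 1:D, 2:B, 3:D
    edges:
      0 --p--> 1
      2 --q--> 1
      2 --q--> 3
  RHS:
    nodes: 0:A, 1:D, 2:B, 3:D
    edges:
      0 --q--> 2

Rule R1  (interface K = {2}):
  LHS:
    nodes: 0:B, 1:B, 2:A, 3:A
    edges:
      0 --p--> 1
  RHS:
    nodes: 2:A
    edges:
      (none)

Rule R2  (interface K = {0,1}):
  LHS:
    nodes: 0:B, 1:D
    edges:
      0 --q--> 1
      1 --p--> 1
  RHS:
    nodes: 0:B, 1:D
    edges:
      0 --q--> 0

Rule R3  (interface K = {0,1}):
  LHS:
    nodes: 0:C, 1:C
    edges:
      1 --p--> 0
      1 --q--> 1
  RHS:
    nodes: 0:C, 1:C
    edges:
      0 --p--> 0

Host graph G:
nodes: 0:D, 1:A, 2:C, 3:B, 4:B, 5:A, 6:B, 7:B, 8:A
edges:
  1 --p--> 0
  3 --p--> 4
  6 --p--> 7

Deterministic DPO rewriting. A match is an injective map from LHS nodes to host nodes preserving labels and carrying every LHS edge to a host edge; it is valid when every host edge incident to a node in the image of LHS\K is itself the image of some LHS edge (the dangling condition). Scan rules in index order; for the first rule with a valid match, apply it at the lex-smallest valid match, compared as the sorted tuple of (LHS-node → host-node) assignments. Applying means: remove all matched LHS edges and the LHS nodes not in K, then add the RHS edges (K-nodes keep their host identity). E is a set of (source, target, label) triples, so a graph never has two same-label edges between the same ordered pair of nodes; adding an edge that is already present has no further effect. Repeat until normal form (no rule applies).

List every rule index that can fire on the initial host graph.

R0: no valid match — LHS pattern not found
R1: 8 valid matches — {0↦3, 1↦4, 2↦1, 3↦5}, {0↦3, 1↦4, 2↦1, 3↦8}, {0↦3, 1↦4, 2↦5, 3↦8} (+5 more)
R2: no valid match — LHS pattern not found
R3: no valid match — LHS pattern not found

Answer: [R1]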